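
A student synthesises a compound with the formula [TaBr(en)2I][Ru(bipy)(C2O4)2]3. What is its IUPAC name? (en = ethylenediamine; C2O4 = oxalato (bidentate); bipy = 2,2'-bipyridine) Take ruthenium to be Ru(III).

Both ions are complex: the cation is named first with the plain metal name, the anion second with the -ate form; each ion's ligands are alphabetised independently.
Ru is given as +3; the anion's ligand charges sum to -4, so the complex anion is 1−.
With 3 anions per cation, the cation must be 3×1 = 3+.
Cation: ligand charges sum to -2; for the ion to be 3+, Ta = +5.

bromobis(ethylenediamine)iodotantalum(V) (2,2'-bipyridine)dioxalatoruthenate(III)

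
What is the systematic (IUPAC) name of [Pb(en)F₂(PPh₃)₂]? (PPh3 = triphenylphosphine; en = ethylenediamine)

There is no counter-ion, so the complex is neutral overall.
Ligand charges: 2×triphenylphosphine (neutral), 1×ethylenediamine (neutral), 2×fluoro (-1 each); total -2. So Pb + (-2) = 0, giving Pb = +2.
Ligands are named alphabetically: ethylenediamine before fluoro before triphenylphosphine.

(ethylenediamine)difluorobis(triphenylphosphine)lead(II)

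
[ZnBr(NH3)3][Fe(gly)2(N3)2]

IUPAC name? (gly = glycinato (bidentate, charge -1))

Zinc is always +2 in its complexes; the cation's ligand charges sum to -1, so the complex cation is 1+.
A 1:1 salt means the anion carries the equal and opposite charge, 1−.
Anion: ligand charges sum to -4; for the ion to be 1−, Fe = +3.

triamminebromozinc(II) diazidobis(glycinato)ferrate(III)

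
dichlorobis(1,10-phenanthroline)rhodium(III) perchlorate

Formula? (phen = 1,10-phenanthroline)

Ligands: 2 1,10-phenanthroline (phen, neutral), 2 chloro (Cl, -1). Ligand charge sum = -2.
Charge balance with perchlorate (-1) requires 1 complex ion per 1 perchlorate.

[RhCl2(phen)2]ClO4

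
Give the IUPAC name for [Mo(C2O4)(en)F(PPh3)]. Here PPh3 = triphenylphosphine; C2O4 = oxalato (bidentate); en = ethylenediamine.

There is no counter-ion, so the complex is neutral overall.
Ligand charges: 1×triphenylphosphine (neutral), 1×oxalato (-2 each), 1×fluoro (-1 each), 1×ethylenediamine (neutral); total -3. So Mo + (-3) = 0, giving Mo = +3.
Ligands are named alphabetically: ethylenediamine before fluoro before oxalato before triphenylphosphine.

(ethylenediamine)fluorooxalato(triphenylphosphine)molybdenum(III)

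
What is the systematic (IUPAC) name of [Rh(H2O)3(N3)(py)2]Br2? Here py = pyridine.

triaquaazidobis(pyridine)rhodium(III) bromide

The 2 bromide counter-ions carry a total charge of -2, so each complex ion is 2+.
Ligand charges: 3×aqua (neutral), 2×pyridine (neutral), 1×azido (-1 each); total -1. So Rh + (-1) = 2+, giving Rh = +3.
Ligands are named alphabetically: aqua before azido before pyridine.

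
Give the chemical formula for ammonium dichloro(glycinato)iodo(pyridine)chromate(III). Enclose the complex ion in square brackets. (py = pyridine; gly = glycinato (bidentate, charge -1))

Ligands: 2 chloro (Cl, -1), 1 pyridine (py, neutral), 1 glycinato (gly, -1), 1 iodo (I, -1). Ligand charge sum = -4.
Charge balance with ammonium (+1) requires 1 complex ion per 1 ammonium.

NH4[CrCl2(gly)I(py)]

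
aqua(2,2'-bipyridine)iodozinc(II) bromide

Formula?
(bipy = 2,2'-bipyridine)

[Zn(bipy)(H2O)I]Br

Ligands: 1 aqua (H2O, neutral), 1 2,2'-bipyridine (bipy, neutral), 1 iodo (I, -1). Ligand charge sum = -1.
With Zn in oxidation state +2, the complex ion is [Zn...]^1+.
Charge balance with bromide (-1) requires 1 complex ion per 1 bromide.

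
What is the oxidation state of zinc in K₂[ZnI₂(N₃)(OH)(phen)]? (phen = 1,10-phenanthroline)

+2

2 potassium outside the brackets (+1 each) → the complex ion is 2−.
Ligand charges: 2×I = -2; 1×N3 = -1; 1×phen neutral; 1×OH = -1; sum -4.
Zn + (-4) = 2− ⇒ Zn is +2.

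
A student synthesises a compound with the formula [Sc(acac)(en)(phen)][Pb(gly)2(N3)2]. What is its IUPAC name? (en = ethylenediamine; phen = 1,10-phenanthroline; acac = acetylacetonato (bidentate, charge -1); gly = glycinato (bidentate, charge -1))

(acetylacetonato)(ethylenediamine)(1,10-phenanthroline)scandium(III) diazidobis(glycinato)plumbate(II)

Both ions are complex: the cation is named first with the plain metal name, the anion second with the -ate form; each ion's ligands are alphabetised independently.
Scandium is always +3 in its complexes; the cation's ligand charges sum to -1, so the complex cation is 2+.
A 1:1 salt means the anion carries the equal and opposite charge, 2−.
Anion: ligand charges sum to -4; for the ion to be 2−, Pb = +2.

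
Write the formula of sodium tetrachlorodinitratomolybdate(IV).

Na2[MoCl4(NO3)2]

Ligands: 2 nitrato (NO3, -1), 4 chloro (Cl, -1). Ligand charge sum = -6.
With Mo in oxidation state +4, the complex ion is [Mo...]^2−.
Charge balance with sodium (+1) requires 1 complex ion per 2 sodium.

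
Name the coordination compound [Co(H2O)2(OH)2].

diaquadihydroxocobalt(II)

There is no counter-ion, so the complex is neutral overall.
Ligand charges: 2×hydroxo (-1 each), 2×aqua (neutral); total -2. So Co + (-2) = 0, giving Co = +2.
Ligands are named alphabetically: aqua before hydroxo.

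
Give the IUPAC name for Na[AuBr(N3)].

sodium azidobromoaurate(I)

The 1 sodium counter-ion carries a total charge of +1, so each complex ion is 1−.
Ligand charges: 1×bromo (-1 each), 1×azido (-1 each); total -2. So Au + (-2) = 1−, giving Au = +1.
Ligands are named alphabetically: azido before bromo.
The complex ion is anionic, so gold takes the -ate form aurate(I).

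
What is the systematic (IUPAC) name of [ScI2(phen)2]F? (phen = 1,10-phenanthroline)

The 1 fluoride counter-ion carries a total charge of -1, so each complex ion is 1+.
Ligand charges: 2×1,10-phenanthroline (neutral), 2×iodo (-1 each); total -2. So Sc + (-2) = 1+, giving Sc = +3.
Ligands are named alphabetically: iodo before phenanthroline.

diiodobis(1,10-phenanthroline)scandium(III) fluoride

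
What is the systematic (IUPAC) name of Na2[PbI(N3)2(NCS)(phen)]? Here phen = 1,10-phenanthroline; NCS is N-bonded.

sodium diazidoiodoisothiocyanato(1,10-phenanthroline)plumbate(II)

The 2 sodium counter-ions carry a total charge of +2, so each complex ion is 2−.
Ligand charges: 1×1,10-phenanthroline (neutral), 1×isothiocyanato (-1 each), 2×azido (-1 each), 1×iodo (-1 each); total -4. So Pb + (-4) = 2−, giving Pb = +2.
Ligands are named alphabetically: azido before iodo before isothiocyanato before phenanthroline.
The complex ion is anionic, so lead takes the -ate form plumbate(II).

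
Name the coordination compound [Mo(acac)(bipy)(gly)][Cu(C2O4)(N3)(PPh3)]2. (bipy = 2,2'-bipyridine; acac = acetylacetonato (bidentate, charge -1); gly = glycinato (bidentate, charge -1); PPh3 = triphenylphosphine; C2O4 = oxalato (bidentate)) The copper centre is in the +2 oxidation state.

(acetylacetonato)(2,2'-bipyridine)(glycinato)molybdenum(IV) azidooxalato(triphenylphosphine)cuprate(II)

Both ions are complex: the cation is named first with the plain metal name, the anion second with the -ate form; each ion's ligands are alphabetised independently.
Cu is given as +2; the anion's ligand charges sum to -3, so the complex anion is 1−.
With 2 anions per cation, the cation must be 2×1 = 2+.
Cation: ligand charges sum to -2; for the ion to be 2+, Mo = +4.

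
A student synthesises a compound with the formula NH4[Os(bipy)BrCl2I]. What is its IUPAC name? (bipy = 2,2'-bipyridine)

ammonium (2,2'-bipyridine)bromodichloroiodoosmate(III)

The 1 ammonium counter-ion carries a total charge of +1, so each complex ion is 1−.
Ligand charges: 1×iodo (-1 each), 1×bromo (-1 each), 2×chloro (-1 each), 1×2,2'-bipyridine (neutral); total -4. So Os + (-4) = 1−, giving Os = +3.
Ligands are named alphabetically: bipyridine before bromo before chloro before iodo.
The complex ion is anionic, so osmium takes the -ate form osmate(III).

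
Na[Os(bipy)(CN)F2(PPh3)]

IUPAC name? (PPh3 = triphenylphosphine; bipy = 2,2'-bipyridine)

sodium (2,2'-bipyridine)cyanodifluoro(triphenylphosphine)osmate(II)

The 1 sodium counter-ion carries a total charge of +1, so each complex ion is 1−.
Ligand charges: 1×cyano (-1 each), 2×fluoro (-1 each), 1×triphenylphosphine (neutral), 1×2,2'-bipyridine (neutral); total -3. So Os + (-3) = 1−, giving Os = +2.
Ligands are named alphabetically: bipyridine before cyano before fluoro before triphenylphosphine.
The complex ion is anionic, so osmium takes the -ate form osmate(II).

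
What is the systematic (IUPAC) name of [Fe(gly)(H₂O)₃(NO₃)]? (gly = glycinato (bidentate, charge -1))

triaqua(glycinato)nitratoiron(II)

There is no counter-ion, so the complex is neutral overall.
Ligand charges: 1×nitrato (-1 each), 1×glycinato (-1 each), 3×aqua (neutral); total -2. So Fe + (-2) = 0, giving Fe = +2.
Ligands are named alphabetically: aqua before glycinato before nitrato.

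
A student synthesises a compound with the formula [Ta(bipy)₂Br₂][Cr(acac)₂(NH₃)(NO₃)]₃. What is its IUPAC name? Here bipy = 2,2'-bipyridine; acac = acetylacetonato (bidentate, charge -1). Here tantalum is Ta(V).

Ta is given as +5; the cation's ligand charges sum to -2, so the complex cation is 3+.
With 3 anions per cation, each anion must be 3/3 = 1−.
Anion: ligand charges sum to -3; for the ion to be 1−, Cr = +2.

bis(2,2'-bipyridine)dibromotantalum(V) bis(acetylacetonato)amminenitratochromate(II)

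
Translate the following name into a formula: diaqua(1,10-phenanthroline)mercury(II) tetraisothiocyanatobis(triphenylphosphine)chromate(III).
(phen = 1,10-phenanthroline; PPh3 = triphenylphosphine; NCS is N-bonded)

Cation [Hg…]: ligand charges 0, Hg(II) ⇒ ion charge 2+.
Anion [Cr…]: ligand charges -4, Cr(III) ⇒ ion charge 1−.
One 2+ cation requires 2 of the 1− anion.

[Hg(H2O)2(phen)][Cr(NCS)4(PPh3)2]2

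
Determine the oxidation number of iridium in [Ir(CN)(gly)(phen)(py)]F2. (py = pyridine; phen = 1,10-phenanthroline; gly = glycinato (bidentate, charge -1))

+4

2 fluoride outside the brackets (-1 each) → the complex ion is 2+.
Ligand charges: 1×py neutral; 1×CN = -1; 1×phen neutral; 1×gly = -1; sum -2.
Ir + (-2) = 2+ ⇒ Ir is +4.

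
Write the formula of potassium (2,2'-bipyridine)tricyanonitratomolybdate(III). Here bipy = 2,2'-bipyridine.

Ligands: 1 2,2'-bipyridine (bipy, neutral), 1 nitrato (NO3, -1), 3 cyano (CN, -1). Ligand charge sum = -4.
Charge balance with potassium (+1) requires 1 complex ion per 1 potassium.

K[Mo(bipy)(CN)3(NO3)]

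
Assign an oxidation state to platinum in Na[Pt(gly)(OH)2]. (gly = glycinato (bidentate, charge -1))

1 sodium outside the brackets (+1 each) → the complex ion is 1−.
Ligand charges: 1×gly = -1; 2×OH = -2; sum -3.
Pt + (-3) = 1− ⇒ Pt is +2.

+2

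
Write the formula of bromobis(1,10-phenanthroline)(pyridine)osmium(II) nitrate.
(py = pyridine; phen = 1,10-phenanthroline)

[OsBr(phen)2(py)]NO3

Ligands: 1 pyridine (py, neutral), 1 bromo (Br, -1), 2 1,10-phenanthroline (phen, neutral). Ligand charge sum = -1.
With Os in oxidation state +2, the complex ion is [Os...]^1+.
Charge balance with nitrate (-1) requires 1 complex ion per 1 nitrate.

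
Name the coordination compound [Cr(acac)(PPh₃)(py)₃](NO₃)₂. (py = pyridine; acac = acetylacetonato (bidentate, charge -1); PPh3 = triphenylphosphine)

(acetylacetonato)tris(pyridine)(triphenylphosphine)chromium(III) nitrate

The 2 nitrate counter-ions carry a total charge of -2, so each complex ion is 2+.
Ligand charges: 3×pyridine (neutral), 1×acetylacetonato (-1 each), 1×triphenylphosphine (neutral); total -1. So Cr + (-1) = 2+, giving Cr = +3.
Ligands are named alphabetically: acetylacetonato before pyridine before triphenylphosphine.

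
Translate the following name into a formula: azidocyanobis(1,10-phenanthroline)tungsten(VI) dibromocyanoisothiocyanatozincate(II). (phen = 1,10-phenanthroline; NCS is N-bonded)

[W(CN)(N3)(phen)2][ZnBr2(CN)(NCS)]2

Cation [W…]: ligand charges -2, W(VI) ⇒ ion charge 4+.
Anion [Zn…]: ligand charges -4, Zn(II) ⇒ ion charge 2−.
One 4+ cation requires 2 of the 2− anion.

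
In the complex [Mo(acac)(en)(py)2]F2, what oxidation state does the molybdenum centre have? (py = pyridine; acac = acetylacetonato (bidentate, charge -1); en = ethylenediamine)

+3

2 fluoride outside the brackets (-1 each) → the complex ion is 2+.
Ligand charges: 2×py neutral; 1×acac = -1; 1×en neutral; sum -1.
Mo + (-1) = 2+ ⇒ Mo is +3.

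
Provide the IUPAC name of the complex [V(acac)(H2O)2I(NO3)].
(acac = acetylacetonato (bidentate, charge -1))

(acetylacetonato)diaquaiodonitratovanadium(III)

There is no counter-ion, so the complex is neutral overall.
Ligand charges: 1×nitrato (-1 each), 1×acetylacetonato (-1 each), 1×iodo (-1 each), 2×aqua (neutral); total -3. So V + (-3) = 0, giving V = +3.
Ligands are named alphabetically: acetylacetonato before aqua before iodo before nitrato.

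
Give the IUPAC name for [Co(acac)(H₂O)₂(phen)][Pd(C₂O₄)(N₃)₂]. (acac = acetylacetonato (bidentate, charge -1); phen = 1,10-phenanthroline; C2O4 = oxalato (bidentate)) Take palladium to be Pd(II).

Both ions are complex: the cation is named first with the plain metal name, the anion second with the -ate form; each ion's ligands are alphabetised independently.
Pd is given as +2; the anion's ligand charges sum to -4, so the complex anion is 2−.
A 1:1 salt means the cation carries the equal and opposite charge, 2+.
Cation: ligand charges sum to -1; for the ion to be 2+, Co = +3.

(acetylacetonato)diaqua(1,10-phenanthroline)cobalt(III) diazidooxalatopalladate(II)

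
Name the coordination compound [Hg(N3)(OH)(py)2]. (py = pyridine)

azidohydroxobis(pyridine)mercury(II)

There is no counter-ion, so the complex is neutral overall.
Ligand charges: 2×pyridine (neutral), 1×azido (-1 each), 1×hydroxo (-1 each); total -2. So Hg + (-2) = 0, giving Hg = +2.
Ligands are named alphabetically: azido before hydroxo before pyridine.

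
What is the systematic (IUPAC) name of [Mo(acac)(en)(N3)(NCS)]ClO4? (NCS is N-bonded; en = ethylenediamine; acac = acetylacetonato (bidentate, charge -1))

(acetylacetonato)azido(ethylenediamine)isothiocyanatomolybdenum(IV) perchlorate

The 1 perchlorate counter-ion carries a total charge of -1, so each complex ion is 1+.
Ligand charges: 1×azido (-1 each), 1×isothiocyanato (-1 each), 1×ethylenediamine (neutral), 1×acetylacetonato (-1 each); total -3. So Mo + (-3) = 1+, giving Mo = +4.
Ligands are named alphabetically: acetylacetonato before azido before ethylenediamine before isothiocyanato.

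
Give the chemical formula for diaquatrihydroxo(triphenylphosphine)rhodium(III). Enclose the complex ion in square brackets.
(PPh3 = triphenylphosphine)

Ligands: 3 hydroxo (OH, -1), 1 triphenylphosphine (PPh3, neutral), 2 aqua (H2O, neutral). Ligand charge sum = -3.
With Rh in oxidation state +3, the complex ion is [Rh...].

[Rh(H2O)2(OH)3(PPh3)]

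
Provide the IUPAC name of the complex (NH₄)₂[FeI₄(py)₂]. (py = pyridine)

The 2 ammonium counter-ions carry a total charge of +2, so each complex ion is 2−.
Ligand charges: 4×iodo (-1 each), 2×pyridine (neutral); total -4. So Fe + (-4) = 2−, giving Fe = +2.
Ligands are named alphabetically: iodo before pyridine.
The complex ion is anionic, so iron takes the -ate form ferrate(II).

ammonium tetraiodobis(pyridine)ferrate(II)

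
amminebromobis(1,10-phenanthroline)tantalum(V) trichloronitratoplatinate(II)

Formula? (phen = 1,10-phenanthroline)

[TaBr(NH3)(phen)2][PtCl3(NO3)]2

Cation [Ta…]: ligand charges -1, Ta(V) ⇒ ion charge 4+.
Anion [Pt…]: ligand charges -4, Pt(II) ⇒ ion charge 2−.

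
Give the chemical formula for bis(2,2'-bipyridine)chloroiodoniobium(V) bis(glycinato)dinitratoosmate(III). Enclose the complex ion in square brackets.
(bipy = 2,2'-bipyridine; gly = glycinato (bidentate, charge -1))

[Nb(bipy)2ClI][Os(gly)2(NO3)2]3

Cation [Nb…]: ligand charges -2, Nb(V) ⇒ ion charge 3+.
Anion [Os…]: ligand charges -4, Os(III) ⇒ ion charge 1−.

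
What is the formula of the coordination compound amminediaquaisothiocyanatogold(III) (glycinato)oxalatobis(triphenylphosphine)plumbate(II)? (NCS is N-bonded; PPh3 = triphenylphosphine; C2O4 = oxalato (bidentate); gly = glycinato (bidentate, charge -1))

[Au(H2O)2(NCS)(NH3)][Pb(C2O4)(gly)(PPh3)2]2

Cation [Au…]: ligand charges -1, Au(III) ⇒ ion charge 2+.
Anion [Pb…]: ligand charges -3, Pb(II) ⇒ ion charge 1−.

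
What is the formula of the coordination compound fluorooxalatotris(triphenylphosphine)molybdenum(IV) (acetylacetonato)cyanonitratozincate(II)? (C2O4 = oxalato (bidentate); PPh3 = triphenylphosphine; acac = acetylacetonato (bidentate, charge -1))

[Mo(C2O4)F(PPh3)3][Zn(acac)(CN)(NO3)]

Cation [Mo…]: ligand charges -3, Mo(IV) ⇒ ion charge 1+.
Anion [Zn…]: ligand charges -3, Zn(II) ⇒ ion charge 1−.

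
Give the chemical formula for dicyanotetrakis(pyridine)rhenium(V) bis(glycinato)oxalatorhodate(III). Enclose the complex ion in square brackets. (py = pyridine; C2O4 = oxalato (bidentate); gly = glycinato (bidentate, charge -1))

Cation [Re…]: ligand charges -2, Re(V) ⇒ ion charge 3+.
Anion [Rh…]: ligand charges -4, Rh(III) ⇒ ion charge 1−.
One 3+ cation requires 3 of the 1− anion.

[Re(CN)2(py)4][Rh(C2O4)(gly)2]3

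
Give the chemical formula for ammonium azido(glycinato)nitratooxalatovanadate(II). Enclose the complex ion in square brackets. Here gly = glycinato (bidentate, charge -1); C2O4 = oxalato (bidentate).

Ligands: 1 azido (N3, -1), 1 glycinato (gly, -1), 1 nitrato (NO3, -1), 1 oxalato (C2O4, -2). Ligand charge sum = -5.
Charge balance with ammonium (+1) requires 1 complex ion per 3 ammonium.

(NH4)3[V(C2O4)(gly)(N3)(NO3)]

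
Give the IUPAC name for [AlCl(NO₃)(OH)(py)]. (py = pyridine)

chlorohydroxonitrato(pyridine)aluminium(III)

There is no counter-ion, so the complex is neutral overall.
Ligand charges: 1×chloro (-1 each), 1×hydroxo (-1 each), 1×pyridine (neutral), 1×nitrato (-1 each); total -3. So Al + (-3) = 0, giving Al = +3.
Ligands are named alphabetically: chloro before hydroxo before nitrato before pyridine.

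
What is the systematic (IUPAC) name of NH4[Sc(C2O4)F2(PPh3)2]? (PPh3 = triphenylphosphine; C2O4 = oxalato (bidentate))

ammonium difluorooxalatobis(triphenylphosphine)scandate(III)

The 1 ammonium counter-ion carries a total charge of +1, so each complex ion is 1−.
Ligand charges: 2×triphenylphosphine (neutral), 2×fluoro (-1 each), 1×oxalato (-2 each); total -4. So Sc + (-4) = 1−, giving Sc = +3.
The complex ion is anionic, so scandium takes the -ate form scandate(III).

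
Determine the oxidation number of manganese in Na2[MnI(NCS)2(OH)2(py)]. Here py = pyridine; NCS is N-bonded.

2 sodium outside the brackets (+1 each) → the complex ion is 2−.
Ligand charges: 1×py neutral; 1×I = -1; 2×OH = -2; 2×NCS = -2; sum -5.
Mn + (-5) = 2− ⇒ Mn is +3.

+3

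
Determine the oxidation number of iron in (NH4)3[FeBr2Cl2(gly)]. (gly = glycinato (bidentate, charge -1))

3 ammonium outside the brackets (+1 each) → the complex ion is 3−.
Ligand charges: 2×Cl = -2; 2×Br = -2; 1×gly = -1; sum -5.
Fe + (-5) = 3− ⇒ Fe is +2.

+2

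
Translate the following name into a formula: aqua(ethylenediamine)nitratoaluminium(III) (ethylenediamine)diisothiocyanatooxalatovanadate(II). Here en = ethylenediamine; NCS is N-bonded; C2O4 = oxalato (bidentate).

Cation [Al…]: ligand charges -1, Al(III) ⇒ ion charge 2+.
Anion [V…]: ligand charges -4, V(II) ⇒ ion charge 2−.

[Al(en)(H2O)(NO3)][V(C2O4)(en)(NCS)2]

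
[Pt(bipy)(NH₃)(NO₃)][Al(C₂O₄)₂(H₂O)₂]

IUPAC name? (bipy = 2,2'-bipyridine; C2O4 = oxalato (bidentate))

ammine(2,2'-bipyridine)nitratoplatinum(II) diaquadioxalatoaluminate(III)

Both ions are complex: the cation is named first with the plain metal name, the anion second with the -ate form; each ion's ligands are alphabetised independently.
Aluminium is always +3 in its complexes; the anion's ligand charges sum to -4, so the complex anion is 1−.
A 1:1 salt means the cation carries the equal and opposite charge, 1+.
Cation: ligand charges sum to -1; for the ion to be 1+, Pt = +2.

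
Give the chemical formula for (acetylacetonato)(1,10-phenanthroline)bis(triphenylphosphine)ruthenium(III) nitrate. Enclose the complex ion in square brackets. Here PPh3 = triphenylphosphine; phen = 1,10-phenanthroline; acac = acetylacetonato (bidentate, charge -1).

[Ru(acac)(phen)(PPh3)2](NO3)2

Ligands: 2 triphenylphosphine (PPh3, neutral), 1 1,10-phenanthroline (phen, neutral), 1 acetylacetonato (acac, -1). Ligand charge sum = -1.
With Ru in oxidation state +3, the complex ion is [Ru...]^2+.
Charge balance with nitrate (-1) requires 1 complex ion per 2 nitrate.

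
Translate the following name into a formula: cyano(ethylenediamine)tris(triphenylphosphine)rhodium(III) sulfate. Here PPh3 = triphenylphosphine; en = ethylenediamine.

[Rh(CN)(en)(PPh3)3]SO4

Ligands: 3 triphenylphosphine (PPh3, neutral), 1 cyano (CN, -1), 1 ethylenediamine (en, neutral). Ligand charge sum = -1.
With Rh in oxidation state +3, the complex ion is [Rh...]^2+.
Charge balance with sulfate (-2) requires 1 complex ion per 1 sulfate.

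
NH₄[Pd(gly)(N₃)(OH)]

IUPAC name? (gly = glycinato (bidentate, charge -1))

The 1 ammonium counter-ion carries a total charge of +1, so each complex ion is 1−.
Ligand charges: 1×azido (-1 each), 1×glycinato (-1 each), 1×hydroxo (-1 each); total -3. So Pd + (-3) = 1−, giving Pd = +2.
The complex ion is anionic, so palladium takes the -ate form palladate(II).

ammonium azido(glycinato)hydroxopalladate(II)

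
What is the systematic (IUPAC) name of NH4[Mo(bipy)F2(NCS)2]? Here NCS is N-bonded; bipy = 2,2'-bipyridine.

ammonium (2,2'-bipyridine)difluorodiisothiocyanatomolybdate(III)

The 1 ammonium counter-ion carries a total charge of +1, so each complex ion is 1−.
Ligand charges: 2×isothiocyanato (-1 each), 1×2,2'-bipyridine (neutral), 2×fluoro (-1 each); total -4. So Mo + (-4) = 1−, giving Mo = +3.
Ligands are named alphabetically: bipyridine before fluoro before isothiocyanato.
The complex ion is anionic, so molybdenum takes the -ate form molybdate(III).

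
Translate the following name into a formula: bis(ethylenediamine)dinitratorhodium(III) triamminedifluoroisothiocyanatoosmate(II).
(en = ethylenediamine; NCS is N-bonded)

Cation [Rh…]: ligand charges -2, Rh(III) ⇒ ion charge 1+.
Anion [Os…]: ligand charges -3, Os(II) ⇒ ion charge 1−.
One 1+ cation balances one 1− anion.

[Rh(en)2(NO3)2][OsF2(NCS)(NH3)3]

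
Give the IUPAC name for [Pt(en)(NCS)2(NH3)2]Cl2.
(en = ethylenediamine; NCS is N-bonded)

diammine(ethylenediamine)diisothiocyanatoplatinum(IV) chloride

The 2 chloride counter-ions carry a total charge of -2, so each complex ion is 2+.
Ligand charges: 2×ammine (neutral), 1×ethylenediamine (neutral), 2×isothiocyanato (-1 each); total -2. So Pt + (-2) = 2+, giving Pt = +4.
Ligands are named alphabetically: ammine before ethylenediamine before isothiocyanato.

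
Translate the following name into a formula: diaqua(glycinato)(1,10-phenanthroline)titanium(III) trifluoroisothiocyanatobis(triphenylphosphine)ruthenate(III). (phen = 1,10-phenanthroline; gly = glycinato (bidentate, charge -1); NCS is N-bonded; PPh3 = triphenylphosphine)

Cation [Ti…]: ligand charges -1, Ti(III) ⇒ ion charge 2+.
Anion [Ru…]: ligand charges -4, Ru(III) ⇒ ion charge 1−.
One 2+ cation requires 2 of the 1− anion.

[Ti(gly)(H2O)2(phen)][RuF3(NCS)(PPh3)2]2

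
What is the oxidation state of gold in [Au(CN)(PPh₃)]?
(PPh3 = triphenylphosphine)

+1

No counter-ion: the bracketed complex is neutral.
Ligand charges: 1×CN = -1; 1×PPh3 neutral; sum -1.
Au + (-1) = 0 ⇒ Au is +1.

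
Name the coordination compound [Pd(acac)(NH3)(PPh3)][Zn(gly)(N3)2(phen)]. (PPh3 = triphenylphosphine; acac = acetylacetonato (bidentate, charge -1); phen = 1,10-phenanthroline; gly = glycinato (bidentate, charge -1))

(acetylacetonato)ammine(triphenylphosphine)palladium(II) diazido(glycinato)(1,10-phenanthroline)zincate(II)

Zinc is always +2 in its complexes; the anion's ligand charges sum to -3, so the complex anion is 1−.
A 1:1 salt means the cation carries the equal and opposite charge, 1+.
Cation: ligand charges sum to -1; for the ion to be 1+, Pd = +2.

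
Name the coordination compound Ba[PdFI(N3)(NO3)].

The 1 barium counter-ion carries a total charge of +2, so each complex ion is 2−.
Ligand charges: 1×iodo (-1 each), 1×fluoro (-1 each), 1×azido (-1 each), 1×nitrato (-1 each); total -4. So Pd + (-4) = 2−, giving Pd = +2.
The complex ion is anionic, so palladium takes the -ate form palladate(II).

barium azidofluoroiodonitratopalladate(II)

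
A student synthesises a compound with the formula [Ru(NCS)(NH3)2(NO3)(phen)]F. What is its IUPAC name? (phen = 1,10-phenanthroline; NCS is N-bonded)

diammineisothiocyanatonitrato(1,10-phenanthroline)ruthenium(III) fluoride

The 1 fluoride counter-ion carries a total charge of -1, so each complex ion is 1+.
Ligand charges: 1×1,10-phenanthroline (neutral), 2×ammine (neutral), 1×nitrato (-1 each), 1×isothiocyanato (-1 each); total -2. So Ru + (-2) = 1+, giving Ru = +3.
Ligands are named alphabetically: ammine before isothiocyanato before nitrato before phenanthroline.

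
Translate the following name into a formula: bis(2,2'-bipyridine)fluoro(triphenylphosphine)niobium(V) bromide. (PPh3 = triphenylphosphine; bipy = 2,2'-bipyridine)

Ligands: 1 triphenylphosphine (PPh3, neutral), 2 2,2'-bipyridine (bipy, neutral), 1 fluoro (F, -1). Ligand charge sum = -1.
With Nb in oxidation state +5, the complex ion is [Nb...]^4+.
Charge balance with bromide (-1) requires 1 complex ion per 4 bromide.

[Nb(bipy)2F(PPh3)]Br4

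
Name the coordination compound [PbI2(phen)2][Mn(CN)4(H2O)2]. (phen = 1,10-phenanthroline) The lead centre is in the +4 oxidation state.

diiodobis(1,10-phenanthroline)lead(IV) diaquatetracyanomanganate(II)

Both ions are complex: the cation is named first with the plain metal name, the anion second with the -ate form; each ion's ligands are alphabetised independently.
Pb is given as +4; the cation's ligand charges sum to -2, so the complex cation is 2+.
A 1:1 salt means the anion carries the equal and opposite charge, 2−.
Anion: ligand charges sum to -4; for the ion to be 2−, Mn = +2.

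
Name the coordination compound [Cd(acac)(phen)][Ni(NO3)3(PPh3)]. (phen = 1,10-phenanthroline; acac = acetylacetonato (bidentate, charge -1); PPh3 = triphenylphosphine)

(acetylacetonato)(1,10-phenanthroline)cadmium(II) trinitrato(triphenylphosphine)nickelate(II)

Both ions are complex: the cation is named first with the plain metal name, the anion second with the -ate form; each ion's ligands are alphabetised independently.
Cadmium is always +2 in its complexes; the cation's ligand charges sum to -1, so the complex cation is 1+.
A 1:1 salt means the anion carries the equal and opposite charge, 1−.
Anion: ligand charges sum to -3; for the ion to be 1−, Ni = +2.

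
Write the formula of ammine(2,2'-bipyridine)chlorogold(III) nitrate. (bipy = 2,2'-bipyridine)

Ligands: 1 chloro (Cl, -1), 1 2,2'-bipyridine (bipy, neutral), 1 ammine (NH3, neutral). Ligand charge sum = -1.
With Au in oxidation state +3, the complex ion is [Au...]^2+.
Charge balance with nitrate (-1) requires 1 complex ion per 2 nitrate.

[Au(bipy)Cl(NH3)](NO3)2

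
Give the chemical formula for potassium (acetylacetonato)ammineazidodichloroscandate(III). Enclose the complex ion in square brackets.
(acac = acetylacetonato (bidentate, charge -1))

K[Sc(acac)Cl2(N3)(NH3)]

Ligands: 1 acetylacetonato (acac, -1), 2 chloro (Cl, -1), 1 azido (N3, -1), 1 ammine (NH3, neutral). Ligand charge sum = -4.
With Sc in oxidation state +3, the complex ion is [Sc...]^1−.
Charge balance with potassium (+1) requires 1 complex ion per 1 potassium.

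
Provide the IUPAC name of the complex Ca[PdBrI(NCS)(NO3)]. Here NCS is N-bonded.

calcium bromoiodoisothiocyanatonitratopalladate(II)

The 1 calcium counter-ion carries a total charge of +2, so each complex ion is 2−.
Ligand charges: 1×bromo (-1 each), 1×nitrato (-1 each), 1×isothiocyanato (-1 each), 1×iodo (-1 each); total -4. So Pd + (-4) = 2−, giving Pd = +2.
Ligands are named alphabetically: bromo before iodo before isothiocyanato before nitrato.
The complex ion is anionic, so palladium takes the -ate form palladate(II).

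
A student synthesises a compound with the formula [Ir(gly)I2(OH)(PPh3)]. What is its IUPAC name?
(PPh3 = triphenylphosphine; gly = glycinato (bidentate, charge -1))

There is no counter-ion, so the complex is neutral overall.
Ligand charges: 1×triphenylphosphine (neutral), 2×iodo (-1 each), 1×glycinato (-1 each), 1×hydroxo (-1 each); total -4. So Ir + (-4) = 0, giving Ir = +4.
Ligands are named alphabetically: glycinato before hydroxo before iodo before triphenylphosphine.

(glycinato)hydroxodiiodo(triphenylphosphine)iridium(IV)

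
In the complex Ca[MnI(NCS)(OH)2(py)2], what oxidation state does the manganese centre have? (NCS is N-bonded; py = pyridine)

1 calcium outside the brackets (+2 each) → the complex ion is 2−.
Ligand charges: 2×OH = -2; 1×NCS = -1; 1×I = -1; 2×py neutral; sum -4.
Mn + (-4) = 2− ⇒ Mn is +2.

+2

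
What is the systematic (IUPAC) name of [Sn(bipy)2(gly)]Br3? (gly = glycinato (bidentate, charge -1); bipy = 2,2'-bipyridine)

bis(2,2'-bipyridine)(glycinato)tin(IV) bromide

The 3 bromide counter-ions carry a total charge of -3, so each complex ion is 3+.
Ligand charges: 1×glycinato (-1 each), 2×2,2'-bipyridine (neutral); total -1. So Sn + (-1) = 3+, giving Sn = +4.
Ligands are named alphabetically: bipyridine before glycinato.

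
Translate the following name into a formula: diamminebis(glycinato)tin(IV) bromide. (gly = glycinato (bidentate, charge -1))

[Sn(gly)2(NH3)2]Br2

Ligands: 2 ammine (NH3, neutral), 2 glycinato (gly, -1). Ligand charge sum = -2.
With Sn in oxidation state +4, the complex ion is [Sn...]^2+.
Charge balance with bromide (-1) requires 1 complex ion per 2 bromide.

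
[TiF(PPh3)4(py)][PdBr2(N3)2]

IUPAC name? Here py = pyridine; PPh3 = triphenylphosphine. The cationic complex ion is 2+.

fluoro(pyridine)tetrakis(triphenylphosphine)titanium(III) diazidodibromopalladate(II)

Both ions are complex: the cation is named first with the plain metal name, the anion second with the -ate form; each ion's ligands are alphabetised independently.
The complex cation is given as 2+; its ligand charges sum to -1, so Ti = +3.
A 1:1 salt means the anion carries the equal and opposite charge, 2−.
Anion: ligand charges sum to -4; for the ion to be 2−, Pd = +2.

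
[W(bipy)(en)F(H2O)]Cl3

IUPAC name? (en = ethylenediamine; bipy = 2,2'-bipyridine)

The 3 chloride counter-ions carry a total charge of -3, so each complex ion is 3+.
Ligand charges: 1×ethylenediamine (neutral), 1×2,2'-bipyridine (neutral), 1×aqua (neutral), 1×fluoro (-1 each); total -1. So W + (-1) = 3+, giving W = +4.
Ligands are named alphabetically: aqua before bipyridine before ethylenediamine before fluoro.

aqua(2,2'-bipyridine)(ethylenediamine)fluorotungsten(IV) chloride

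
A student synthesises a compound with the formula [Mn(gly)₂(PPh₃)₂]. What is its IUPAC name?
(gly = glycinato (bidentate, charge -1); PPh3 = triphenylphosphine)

There is no counter-ion, so the complex is neutral overall.
Ligand charges: 2×glycinato (-1 each), 2×triphenylphosphine (neutral); total -2. So Mn + (-2) = 0, giving Mn = +2.
Ligands are named alphabetically: glycinato before triphenylphosphine.

bis(glycinato)bis(triphenylphosphine)manganese(II)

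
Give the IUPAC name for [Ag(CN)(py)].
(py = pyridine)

cyano(pyridine)silver(I)

There is no counter-ion, so the complex is neutral overall.
Ligand charges: 1×cyano (-1 each), 1×pyridine (neutral); total -1. So Ag + (-1) = 0, giving Ag = +1.
Ligands are named alphabetically: cyano before pyridine.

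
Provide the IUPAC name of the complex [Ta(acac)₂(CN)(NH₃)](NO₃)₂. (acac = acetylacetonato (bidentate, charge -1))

bis(acetylacetonato)amminecyanotantalum(V) nitrate

The 2 nitrate counter-ions carry a total charge of -2, so each complex ion is 2+.
Ligand charges: 2×acetylacetonato (-1 each), 1×ammine (neutral), 1×cyano (-1 each); total -3. So Ta + (-3) = 2+, giving Ta = +5.
Ligands are named alphabetically: acetylacetonato before ammine before cyano.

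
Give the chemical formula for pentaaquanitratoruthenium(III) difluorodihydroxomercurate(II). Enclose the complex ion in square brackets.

Cation [Ru…]: ligand charges -1, Ru(III) ⇒ ion charge 2+.
Anion [Hg…]: ligand charges -4, Hg(II) ⇒ ion charge 2−.

[Ru(H2O)5(NO3)][HgF2(OH)2]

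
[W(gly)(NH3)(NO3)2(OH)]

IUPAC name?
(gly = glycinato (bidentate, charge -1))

There is no counter-ion, so the complex is neutral overall.
Ligand charges: 1×ammine (neutral), 2×nitrato (-1 each), 1×glycinato (-1 each), 1×hydroxo (-1 each); total -4. So W + (-4) = 0, giving W = +4.
Ligands are named alphabetically: ammine before glycinato before hydroxo before nitrato.

ammine(glycinato)hydroxodinitratotungsten(IV)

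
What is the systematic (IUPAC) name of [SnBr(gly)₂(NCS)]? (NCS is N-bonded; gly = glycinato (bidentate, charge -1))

There is no counter-ion, so the complex is neutral overall.
Ligand charges: 1×isothiocyanato (-1 each), 2×glycinato (-1 each), 1×bromo (-1 each); total -4. So Sn + (-4) = 0, giving Sn = +4.
Ligands are named alphabetically: bromo before glycinato before isothiocyanato.

bromobis(glycinato)isothiocyanatotin(IV)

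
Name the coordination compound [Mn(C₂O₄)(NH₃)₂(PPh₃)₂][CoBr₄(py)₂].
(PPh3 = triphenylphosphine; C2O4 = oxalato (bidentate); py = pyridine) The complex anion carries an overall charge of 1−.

diammineoxalatobis(triphenylphosphine)manganese(III) tetrabromobis(pyridine)cobaltate(III)

The complex anion is given as 1−; its ligand charges sum to -4, so Co = +3.
A 1:1 salt means the cation carries the equal and opposite charge, 1+.
Cation: ligand charges sum to -2; for the ion to be 1+, Mn = +3.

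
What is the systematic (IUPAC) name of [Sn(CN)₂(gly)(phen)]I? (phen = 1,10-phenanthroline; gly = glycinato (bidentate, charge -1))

dicyano(glycinato)(1,10-phenanthroline)tin(IV) iodide

The 1 iodide counter-ion carries a total charge of -1, so each complex ion is 1+.
Ligand charges: 1×1,10-phenanthroline (neutral), 1×glycinato (-1 each), 2×cyano (-1 each); total -3. So Sn + (-3) = 1+, giving Sn = +4.
Ligands are named alphabetically: cyano before glycinato before phenanthroline.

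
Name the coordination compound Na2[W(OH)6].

The 2 sodium counter-ions carry a total charge of +2, so each complex ion is 2−.
Ligand charges: 6×hydroxo (-1 each); total -6. So W + (-6) = 2−, giving W = +4.
The complex ion is anionic, so tungsten takes the -ate form tungstate(IV).

sodium hexahydroxotungstate(IV)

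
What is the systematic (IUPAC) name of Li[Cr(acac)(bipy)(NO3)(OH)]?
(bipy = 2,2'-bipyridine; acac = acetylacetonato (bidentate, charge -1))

The 1 lithium counter-ion carries a total charge of +1, so each complex ion is 1−.
Ligand charges: 1×2,2'-bipyridine (neutral), 1×nitrato (-1 each), 1×acetylacetonato (-1 each), 1×hydroxo (-1 each); total -3. So Cr + (-3) = 1−, giving Cr = +2.
Ligands are named alphabetically: acetylacetonato before bipyridine before hydroxo before nitrato.
The complex ion is anionic, so chromium takes the -ate form chromate(II).

lithium (acetylacetonato)(2,2'-bipyridine)hydroxonitratochromate(II)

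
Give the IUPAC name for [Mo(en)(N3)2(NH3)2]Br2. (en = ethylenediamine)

diamminediazido(ethylenediamine)molybdenum(IV) bromide

The 2 bromide counter-ions carry a total charge of -2, so each complex ion is 2+.
Ligand charges: 1×ethylenediamine (neutral), 2×ammine (neutral), 2×azido (-1 each); total -2. So Mo + (-2) = 2+, giving Mo = +4.
Ligands are named alphabetically: ammine before azido before ethylenediamine.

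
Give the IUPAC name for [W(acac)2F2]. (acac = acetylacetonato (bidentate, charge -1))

There is no counter-ion, so the complex is neutral overall.
Ligand charges: 2×acetylacetonato (-1 each), 2×fluoro (-1 each); total -4. So W + (-4) = 0, giving W = +4.
Ligands are named alphabetically: acetylacetonato before fluoro.

bis(acetylacetonato)difluorotungsten(IV)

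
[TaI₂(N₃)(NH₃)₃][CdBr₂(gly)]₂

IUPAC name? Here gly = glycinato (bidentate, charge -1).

triammineazidodiiodotantalum(V) dibromo(glycinato)cadmate(II)

Cadmium is always +2 in its complexes; the anion's ligand charges sum to -3, so the complex anion is 1−.
With 2 anions per cation, the cation must be 2×1 = 2+.
Cation: ligand charges sum to -3; for the ion to be 2+, Ta = +5.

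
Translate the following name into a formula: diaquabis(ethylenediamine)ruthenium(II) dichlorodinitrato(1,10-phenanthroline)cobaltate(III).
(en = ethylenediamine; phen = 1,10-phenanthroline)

[Ru(en)2(H2O)2][CoCl2(NO3)2(phen)]2

Cation [Ru…]: ligand charges 0, Ru(II) ⇒ ion charge 2+.
Anion [Co…]: ligand charges -4, Co(III) ⇒ ion charge 1−.
One 2+ cation requires 2 of the 1− anion.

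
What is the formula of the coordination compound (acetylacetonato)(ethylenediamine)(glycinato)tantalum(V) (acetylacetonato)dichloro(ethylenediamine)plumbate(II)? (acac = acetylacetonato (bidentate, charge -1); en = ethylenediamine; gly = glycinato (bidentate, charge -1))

[Ta(acac)(en)(gly)][Pb(acac)Cl2(en)]3

Cation [Ta…]: ligand charges -2, Ta(V) ⇒ ion charge 3+.
Anion [Pb…]: ligand charges -3, Pb(II) ⇒ ion charge 1−.
One 3+ cation requires 3 of the 1− anion.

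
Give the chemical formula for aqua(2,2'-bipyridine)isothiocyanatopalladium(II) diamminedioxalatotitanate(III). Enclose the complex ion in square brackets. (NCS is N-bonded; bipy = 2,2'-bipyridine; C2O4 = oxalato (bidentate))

[Pd(bipy)(H2O)(NCS)][Ti(C2O4)2(NH3)2]

Cation [Pd…]: ligand charges -1, Pd(II) ⇒ ion charge 1+.
Anion [Ti…]: ligand charges -4, Ti(III) ⇒ ion charge 1−.
One 1+ cation balances one 1− anion.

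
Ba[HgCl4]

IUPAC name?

barium tetrachloromercurate(II)

The 1 barium counter-ion carries a total charge of +2, so each complex ion is 2−.
Ligand charges: 4×chloro (-1 each); total -4. So Hg + (-4) = 2−, giving Hg = +2.
The complex ion is anionic, so mercury takes the -ate form mercurate(II).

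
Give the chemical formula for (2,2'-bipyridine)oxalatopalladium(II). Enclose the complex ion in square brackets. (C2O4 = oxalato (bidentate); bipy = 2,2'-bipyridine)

Ligands: 1 oxalato (C2O4, -2), 1 2,2'-bipyridine (bipy, neutral). Ligand charge sum = -2.
With Pd in oxidation state +2, the complex ion is [Pd...].

[Pd(bipy)(C2O4)]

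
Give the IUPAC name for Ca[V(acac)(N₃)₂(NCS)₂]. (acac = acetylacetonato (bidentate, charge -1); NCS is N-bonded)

The 1 calcium counter-ion carries a total charge of +2, so each complex ion is 2−.
Ligand charges: 2×azido (-1 each), 1×acetylacetonato (-1 each), 2×isothiocyanato (-1 each); total -5. So V + (-5) = 2−, giving V = +3.
The complex ion is anionic, so vanadium takes the -ate form vanadate(III).

calcium (acetylacetonato)diazidodiisothiocyanatovanadate(III)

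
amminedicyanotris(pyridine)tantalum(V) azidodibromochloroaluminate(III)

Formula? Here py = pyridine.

Cation [Ta…]: ligand charges -2, Ta(V) ⇒ ion charge 3+.
Anion [Al…]: ligand charges -4, Al(III) ⇒ ion charge 1−.
One 3+ cation requires 3 of the 1− anion.

[Ta(CN)2(NH3)(py)3][AlBr2Cl(N3)]3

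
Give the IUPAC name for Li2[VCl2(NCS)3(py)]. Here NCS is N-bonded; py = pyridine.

lithium dichlorotriisothiocyanato(pyridine)vanadate(III)

The 2 lithium counter-ions carry a total charge of +2, so each complex ion is 2−.
Ligand charges: 2×chloro (-1 each), 3×isothiocyanato (-1 each), 1×pyridine (neutral); total -5. So V + (-5) = 2−, giving V = +3.
The complex ion is anionic, so vanadium takes the -ate form vanadate(III).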